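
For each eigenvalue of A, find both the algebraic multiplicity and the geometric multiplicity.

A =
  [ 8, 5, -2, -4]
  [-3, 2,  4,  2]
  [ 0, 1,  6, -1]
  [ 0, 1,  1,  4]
λ = 5: alg = 4, geom = 2

Step 1 — factor the characteristic polynomial to read off the algebraic multiplicities:
  χ_A(x) = (x - 5)^4

Step 2 — compute geometric multiplicities via the rank-nullity identity g(λ) = n − rank(A − λI):
  rank(A − (5)·I) = 2, so dim ker(A − (5)·I) = n − 2 = 2

Summary:
  λ = 5: algebraic multiplicity = 4, geometric multiplicity = 2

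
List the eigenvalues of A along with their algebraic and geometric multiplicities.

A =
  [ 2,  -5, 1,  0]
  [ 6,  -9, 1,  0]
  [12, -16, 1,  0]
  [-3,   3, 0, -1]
λ = -4: alg = 1, geom = 1; λ = -1: alg = 3, geom = 2

Step 1 — factor the characteristic polynomial to read off the algebraic multiplicities:
  χ_A(x) = (x + 1)^3*(x + 4)

Step 2 — compute geometric multiplicities via the rank-nullity identity g(λ) = n − rank(A − λI):
  rank(A − (-4)·I) = 3, so dim ker(A − (-4)·I) = n − 3 = 1
  rank(A − (-1)·I) = 2, so dim ker(A − (-1)·I) = n − 2 = 2

Summary:
  λ = -4: algebraic multiplicity = 1, geometric multiplicity = 1
  λ = -1: algebraic multiplicity = 3, geometric multiplicity = 2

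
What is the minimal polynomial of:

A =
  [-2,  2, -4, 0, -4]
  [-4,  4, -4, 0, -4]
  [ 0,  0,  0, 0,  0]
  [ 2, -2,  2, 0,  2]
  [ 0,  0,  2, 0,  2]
x^2 - 2*x

The characteristic polynomial is χ_A(x) = x^3*(x - 2)^2, so the eigenvalues are known. The minimal polynomial is
  m_A(x) = Π_λ (x − λ)^{k_λ}
where k_λ is the size of the *largest* Jordan block for λ (equivalently, the smallest k with (A − λI)^k v = 0 for every generalised eigenvector v of λ).

  λ = 0: largest Jordan block has size 1, contributing (x − 0)
  λ = 2: largest Jordan block has size 1, contributing (x − 2)

So m_A(x) = x*(x - 2) = x^2 - 2*x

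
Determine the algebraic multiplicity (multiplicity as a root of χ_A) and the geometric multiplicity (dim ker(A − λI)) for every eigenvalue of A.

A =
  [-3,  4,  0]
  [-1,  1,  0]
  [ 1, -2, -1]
λ = -1: alg = 3, geom = 2

Step 1 — factor the characteristic polynomial to read off the algebraic multiplicities:
  χ_A(x) = (x + 1)^3

Step 2 — compute geometric multiplicities via the rank-nullity identity g(λ) = n − rank(A − λI):
  rank(A − (-1)·I) = 1, so dim ker(A − (-1)·I) = n − 1 = 2

Summary:
  λ = -1: algebraic multiplicity = 3, geometric multiplicity = 2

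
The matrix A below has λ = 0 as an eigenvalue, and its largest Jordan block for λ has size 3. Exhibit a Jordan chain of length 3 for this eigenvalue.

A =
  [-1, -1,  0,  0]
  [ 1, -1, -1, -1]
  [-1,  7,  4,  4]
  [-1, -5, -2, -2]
A Jordan chain for λ = 0 of length 3:
v_1 = (2, -2, 2, 2)ᵀ
v_2 = (-1, -1, 7, -5)ᵀ
v_3 = (0, 1, 0, 0)ᵀ

Let N = A − (0)·I. We want v_3 with N^3 v_3 = 0 but N^2 v_3 ≠ 0; then v_{j-1} := N · v_j for j = 3, …, 2.

Pick v_3 = (0, 1, 0, 0)ᵀ.
Then v_2 = N · v_3 = (-1, -1, 7, -5)ᵀ.
Then v_1 = N · v_2 = (2, -2, 2, 2)ᵀ.

Sanity check: (A − (0)·I) v_1 = (0, 0, 0, 0)ᵀ = 0. ✓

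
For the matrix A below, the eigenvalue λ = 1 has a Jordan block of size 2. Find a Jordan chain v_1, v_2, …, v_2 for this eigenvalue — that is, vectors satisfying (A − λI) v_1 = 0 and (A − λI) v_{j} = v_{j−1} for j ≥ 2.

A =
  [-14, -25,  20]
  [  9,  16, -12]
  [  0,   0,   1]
A Jordan chain for λ = 1 of length 2:
v_1 = (-15, 9, 0)ᵀ
v_2 = (1, 0, 0)ᵀ

Let N = A − (1)·I. We want v_2 with N^2 v_2 = 0 but N^1 v_2 ≠ 0; then v_{j-1} := N · v_j for j = 2, …, 2.

Pick v_2 = (1, 0, 0)ᵀ.
Then v_1 = N · v_2 = (-15, 9, 0)ᵀ.

Sanity check: (A − (1)·I) v_1 = (0, 0, 0)ᵀ = 0. ✓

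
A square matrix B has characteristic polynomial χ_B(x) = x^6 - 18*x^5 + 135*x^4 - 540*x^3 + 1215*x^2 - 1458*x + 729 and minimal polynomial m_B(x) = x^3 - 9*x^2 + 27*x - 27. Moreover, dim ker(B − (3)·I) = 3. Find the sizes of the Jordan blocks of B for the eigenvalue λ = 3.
Block sizes for λ = 3: [3, 2, 1]

Step 1 — from the characteristic polynomial, algebraic multiplicity of λ = 3 is 6. From dim ker(B − (3)·I) = 3, there are exactly 3 Jordan blocks for λ = 3.
Step 2 — from the minimal polynomial, the factor (x − 3)^3 tells us the largest block for λ = 3 has size 3.
Step 3 — with total size 6, 3 blocks, and largest block 3, the block sizes (in nonincreasing order) are [3, 2, 1].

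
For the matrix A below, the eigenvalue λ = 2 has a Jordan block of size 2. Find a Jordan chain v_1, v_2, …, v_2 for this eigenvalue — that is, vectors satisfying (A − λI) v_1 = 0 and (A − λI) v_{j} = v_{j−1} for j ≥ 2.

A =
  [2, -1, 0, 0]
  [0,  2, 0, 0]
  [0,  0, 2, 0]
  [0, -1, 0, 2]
A Jordan chain for λ = 2 of length 2:
v_1 = (-1, 0, 0, -1)ᵀ
v_2 = (0, 1, 0, 0)ᵀ

Let N = A − (2)·I. We want v_2 with N^2 v_2 = 0 but N^1 v_2 ≠ 0; then v_{j-1} := N · v_j for j = 2, …, 2.

Pick v_2 = (0, 1, 0, 0)ᵀ.
Then v_1 = N · v_2 = (-1, 0, 0, -1)ᵀ.

Sanity check: (A − (2)·I) v_1 = (0, 0, 0, 0)ᵀ = 0. ✓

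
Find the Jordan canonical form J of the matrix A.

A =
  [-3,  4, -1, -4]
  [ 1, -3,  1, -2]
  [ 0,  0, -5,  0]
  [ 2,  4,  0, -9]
J_3(-5) ⊕ J_1(-5)

The characteristic polynomial is
  det(x·I − A) = x^4 + 20*x^3 + 150*x^2 + 500*x + 625 = (x + 5)^4

Eigenvalues and multiplicities (the geometric multiplicity of λ is n − rank(A − λI), which equals the number of Jordan blocks for λ):
  λ = -5: algebraic multiplicity = 4, geometric multiplicity = 2

Determining the block sizes for each eigenvalue:
  λ = -5: with am = 4 and gm = 2, the partition is not yet determined (e.g. several partitions of 4 into 2 parts exist). Let N = A − (-5)·I. Computing rank(N^1) = 2, rank(N^2) = 1, rank(N^3) = 0; the number of blocks of size ≥ j is rank(N^{j−1}) − rank(N^j), giving [2, 1, 1]. So we have 1 block(s) of size 3, 1 block(s) of size 1 → block sizes [3, 1]

Assembling the blocks gives a Jordan form
J =
  [-5,  1,  0,  0]
  [ 0, -5,  1,  0]
  [ 0,  0, -5,  0]
  [ 0,  0,  0, -5]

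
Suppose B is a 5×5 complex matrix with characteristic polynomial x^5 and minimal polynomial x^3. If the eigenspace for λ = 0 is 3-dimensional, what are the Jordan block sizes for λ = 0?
Block sizes for λ = 0: [3, 1, 1]

Step 1 — from the characteristic polynomial, algebraic multiplicity of λ = 0 is 5. From dim ker(B − (0)·I) = 3, there are exactly 3 Jordan blocks for λ = 0.
Step 2 — from the minimal polynomial, the factor (x − 0)^3 tells us the largest block for λ = 0 has size 3.
Step 3 — with total size 5, 3 blocks, and largest block 3, the block sizes (in nonincreasing order) are [3, 1, 1].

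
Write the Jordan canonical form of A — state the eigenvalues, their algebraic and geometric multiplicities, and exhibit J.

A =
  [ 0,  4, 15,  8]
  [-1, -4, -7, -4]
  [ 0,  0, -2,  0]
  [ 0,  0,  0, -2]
J_3(-2) ⊕ J_1(-2)

The characteristic polynomial is
  det(x·I − A) = x^4 + 8*x^3 + 24*x^2 + 32*x + 16 = (x + 2)^4

Eigenvalues and multiplicities (the geometric multiplicity of λ is n − rank(A − λI), which equals the number of Jordan blocks for λ):
  λ = -2: algebraic multiplicity = 4, geometric multiplicity = 2

Determining the block sizes for each eigenvalue:
  λ = -2: with am = 4 and gm = 2, the partition is not yet determined (e.g. several partitions of 4 into 2 parts exist). Let N = A − (-2)·I. Computing rank(N^1) = 2, rank(N^2) = 1, rank(N^3) = 0; the number of blocks of size ≥ j is rank(N^{j−1}) − rank(N^j), giving [2, 1, 1]. So we have 1 block(s) of size 3, 1 block(s) of size 1 → block sizes [3, 1]

Assembling the blocks gives a Jordan form
J =
  [-2,  1,  0,  0]
  [ 0, -2,  1,  0]
  [ 0,  0, -2,  0]
  [ 0,  0,  0, -2]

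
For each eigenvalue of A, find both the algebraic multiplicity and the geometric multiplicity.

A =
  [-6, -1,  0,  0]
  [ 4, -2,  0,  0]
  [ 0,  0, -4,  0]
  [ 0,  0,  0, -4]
λ = -4: alg = 4, geom = 3

Step 1 — factor the characteristic polynomial to read off the algebraic multiplicities:
  χ_A(x) = (x + 4)^4

Step 2 — compute geometric multiplicities via the rank-nullity identity g(λ) = n − rank(A − λI):
  rank(A − (-4)·I) = 1, so dim ker(A − (-4)·I) = n − 1 = 3

Summary:
  λ = -4: algebraic multiplicity = 4, geometric multiplicity = 3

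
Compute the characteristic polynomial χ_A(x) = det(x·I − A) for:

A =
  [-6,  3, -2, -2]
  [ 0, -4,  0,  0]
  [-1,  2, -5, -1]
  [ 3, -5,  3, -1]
x^4 + 16*x^3 + 96*x^2 + 256*x + 256

Expanding det(x·I − A) (e.g. by cofactor expansion or by noting that A is similar to its Jordan form J, which has the same characteristic polynomial as A) gives
  χ_A(x) = x^4 + 16*x^3 + 96*x^2 + 256*x + 256
which factors as (x + 4)^4. The eigenvalues (with algebraic multiplicities) are λ = -4 with multiplicity 4.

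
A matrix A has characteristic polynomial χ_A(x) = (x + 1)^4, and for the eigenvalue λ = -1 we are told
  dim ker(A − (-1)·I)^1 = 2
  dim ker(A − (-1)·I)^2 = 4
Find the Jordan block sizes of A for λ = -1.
Block sizes for λ = -1: [2, 2]

From the dimensions of kernels of powers, the number of Jordan blocks of size at least j is d_j − d_{j−1} where d_j = dim ker(N^j) (with d_0 = 0). Computing the differences gives [2, 2].
The number of blocks of size exactly k is (#blocks of size ≥ k) − (#blocks of size ≥ k + 1), so the partition is: 2 block(s) of size 2.
In nonincreasing order the block sizes are [2, 2].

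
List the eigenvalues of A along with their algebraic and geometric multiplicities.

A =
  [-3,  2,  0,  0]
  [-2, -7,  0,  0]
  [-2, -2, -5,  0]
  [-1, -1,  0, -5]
λ = -5: alg = 4, geom = 3

Step 1 — factor the characteristic polynomial to read off the algebraic multiplicities:
  χ_A(x) = (x + 5)^4

Step 2 — compute geometric multiplicities via the rank-nullity identity g(λ) = n − rank(A − λI):
  rank(A − (-5)·I) = 1, so dim ker(A − (-5)·I) = n − 1 = 3

Summary:
  λ = -5: algebraic multiplicity = 4, geometric multiplicity = 3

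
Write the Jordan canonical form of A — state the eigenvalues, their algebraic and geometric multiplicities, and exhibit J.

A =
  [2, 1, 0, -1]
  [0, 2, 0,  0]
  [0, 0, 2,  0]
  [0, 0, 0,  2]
J_2(2) ⊕ J_1(2) ⊕ J_1(2)

The characteristic polynomial is
  det(x·I − A) = x^4 - 8*x^3 + 24*x^2 - 32*x + 16 = (x - 2)^4

Eigenvalues and multiplicities (the geometric multiplicity of λ is n − rank(A − λI), which equals the number of Jordan blocks for λ):
  λ = 2: algebraic multiplicity = 4, geometric multiplicity = 3

Determining the block sizes for each eigenvalue:
  λ = 2: 3 blocks summing to 4 forces exactly one block of size 2 and the rest size 1 → block sizes [2, 1, 1]

Assembling the blocks gives a Jordan form
J =
  [2, 1, 0, 0]
  [0, 2, 0, 0]
  [0, 0, 2, 0]
  [0, 0, 0, 2]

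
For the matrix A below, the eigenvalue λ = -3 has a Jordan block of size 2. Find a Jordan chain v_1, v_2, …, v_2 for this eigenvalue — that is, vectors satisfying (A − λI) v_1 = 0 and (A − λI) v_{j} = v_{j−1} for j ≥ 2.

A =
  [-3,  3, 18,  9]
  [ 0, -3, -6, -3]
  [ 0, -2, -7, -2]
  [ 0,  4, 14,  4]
A Jordan chain for λ = -3 of length 2:
v_1 = (3, 0, -2, 4)ᵀ
v_2 = (0, 1, 0, 0)ᵀ

Let N = A − (-3)·I. We want v_2 with N^2 v_2 = 0 but N^1 v_2 ≠ 0; then v_{j-1} := N · v_j for j = 2, …, 2.

Pick v_2 = (0, 1, 0, 0)ᵀ.
Then v_1 = N · v_2 = (3, 0, -2, 4)ᵀ.

Sanity check: (A − (-3)·I) v_1 = (0, 0, 0, 0)ᵀ = 0. ✓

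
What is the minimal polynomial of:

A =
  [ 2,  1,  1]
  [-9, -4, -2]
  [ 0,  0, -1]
x^3 + 3*x^2 + 3*x + 1

The characteristic polynomial is χ_A(x) = (x + 1)^3, so the eigenvalues are known. The minimal polynomial is
  m_A(x) = Π_λ (x − λ)^{k_λ}
where k_λ is the size of the *largest* Jordan block for λ (equivalently, the smallest k with (A − λI)^k v = 0 for every generalised eigenvector v of λ).

  λ = -1: largest Jordan block has size 3, contributing (x + 1)^3

So m_A(x) = (x + 1)^3 = x^3 + 3*x^2 + 3*x + 1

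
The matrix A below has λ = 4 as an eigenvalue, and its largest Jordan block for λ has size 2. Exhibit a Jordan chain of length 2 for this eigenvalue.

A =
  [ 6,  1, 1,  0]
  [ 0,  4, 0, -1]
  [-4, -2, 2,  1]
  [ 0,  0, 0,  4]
A Jordan chain for λ = 4 of length 2:
v_1 = (2, 0, -4, 0)ᵀ
v_2 = (1, 0, 0, 0)ᵀ

Let N = A − (4)·I. We want v_2 with N^2 v_2 = 0 but N^1 v_2 ≠ 0; then v_{j-1} := N · v_j for j = 2, …, 2.

Pick v_2 = (1, 0, 0, 0)ᵀ.
Then v_1 = N · v_2 = (2, 0, -4, 0)ᵀ.

Sanity check: (A − (4)·I) v_1 = (0, 0, 0, 0)ᵀ = 0. ✓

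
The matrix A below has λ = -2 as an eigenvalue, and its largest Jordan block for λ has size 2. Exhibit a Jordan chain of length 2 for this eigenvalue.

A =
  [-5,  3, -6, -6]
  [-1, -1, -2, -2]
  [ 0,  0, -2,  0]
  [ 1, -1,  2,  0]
A Jordan chain for λ = -2 of length 2:
v_1 = (-3, -1, 0, 1)ᵀ
v_2 = (1, 0, 0, 0)ᵀ

Let N = A − (-2)·I. We want v_2 with N^2 v_2 = 0 but N^1 v_2 ≠ 0; then v_{j-1} := N · v_j for j = 2, …, 2.

Pick v_2 = (1, 0, 0, 0)ᵀ.
Then v_1 = N · v_2 = (-3, -1, 0, 1)ᵀ.

Sanity check: (A − (-2)·I) v_1 = (0, 0, 0, 0)ᵀ = 0. ✓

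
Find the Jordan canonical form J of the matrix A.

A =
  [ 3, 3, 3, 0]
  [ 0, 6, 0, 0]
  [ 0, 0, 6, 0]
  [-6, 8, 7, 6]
J_1(3) ⊕ J_2(6) ⊕ J_1(6)

The characteristic polynomial is
  det(x·I − A) = x^4 - 21*x^3 + 162*x^2 - 540*x + 648 = (x - 6)^3*(x - 3)

Eigenvalues and multiplicities (the geometric multiplicity of λ is n − rank(A − λI), which equals the number of Jordan blocks for λ):
  λ = 3: algebraic multiplicity = 1, geometric multiplicity = 1
  λ = 6: algebraic multiplicity = 3, geometric multiplicity = 2

Determining the block sizes for each eigenvalue:
  λ = 3: one block (gm = 1), so the single block has size am = 1 → block sizes [1]
  λ = 6: 2 blocks summing to 3 forces exactly one block of size 2 and the rest size 1 → block sizes [2, 1]

Assembling the blocks gives a Jordan form
J =
  [3, 0, 0, 0]
  [0, 6, 1, 0]
  [0, 0, 6, 0]
  [0, 0, 0, 6]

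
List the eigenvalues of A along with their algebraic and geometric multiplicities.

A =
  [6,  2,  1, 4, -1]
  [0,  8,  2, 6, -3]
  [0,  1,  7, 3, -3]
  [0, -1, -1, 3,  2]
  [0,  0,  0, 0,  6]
λ = 6: alg = 5, geom = 2

Step 1 — factor the characteristic polynomial to read off the algebraic multiplicities:
  χ_A(x) = (x - 6)^5

Step 2 — compute geometric multiplicities via the rank-nullity identity g(λ) = n − rank(A − λI):
  rank(A − (6)·I) = 3, so dim ker(A − (6)·I) = n − 3 = 2

Summary:
  λ = 6: algebraic multiplicity = 5, geometric multiplicity = 2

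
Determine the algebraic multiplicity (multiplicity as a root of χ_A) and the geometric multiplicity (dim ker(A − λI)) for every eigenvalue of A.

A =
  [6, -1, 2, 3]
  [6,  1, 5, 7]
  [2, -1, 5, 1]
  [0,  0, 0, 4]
λ = 4: alg = 4, geom = 2

Step 1 — factor the characteristic polynomial to read off the algebraic multiplicities:
  χ_A(x) = (x - 4)^4

Step 2 — compute geometric multiplicities via the rank-nullity identity g(λ) = n − rank(A − λI):
  rank(A − (4)·I) = 2, so dim ker(A − (4)·I) = n − 2 = 2

Summary:
  λ = 4: algebraic multiplicity = 4, geometric multiplicity = 2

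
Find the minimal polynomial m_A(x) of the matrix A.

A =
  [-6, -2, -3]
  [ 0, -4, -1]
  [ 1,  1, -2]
x^3 + 12*x^2 + 48*x + 64

The characteristic polynomial is χ_A(x) = (x + 4)^3, so the eigenvalues are known. The minimal polynomial is
  m_A(x) = Π_λ (x − λ)^{k_λ}
where k_λ is the size of the *largest* Jordan block for λ (equivalently, the smallest k with (A − λI)^k v = 0 for every generalised eigenvector v of λ).

  λ = -4: largest Jordan block has size 3, contributing (x + 4)^3

So m_A(x) = (x + 4)^3 = x^3 + 12*x^2 + 48*x + 64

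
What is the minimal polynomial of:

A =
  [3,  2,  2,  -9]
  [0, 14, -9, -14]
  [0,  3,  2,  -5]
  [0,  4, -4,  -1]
x^4 - 18*x^3 + 120*x^2 - 350*x + 375

The characteristic polynomial is χ_A(x) = (x - 5)^3*(x - 3), so the eigenvalues are known. The minimal polynomial is
  m_A(x) = Π_λ (x − λ)^{k_λ}
where k_λ is the size of the *largest* Jordan block for λ (equivalently, the smallest k with (A − λI)^k v = 0 for every generalised eigenvector v of λ).

  λ = 3: largest Jordan block has size 1, contributing (x − 3)
  λ = 5: largest Jordan block has size 3, contributing (x − 5)^3

So m_A(x) = (x - 5)^3*(x - 3) = x^4 - 18*x^3 + 120*x^2 - 350*x + 375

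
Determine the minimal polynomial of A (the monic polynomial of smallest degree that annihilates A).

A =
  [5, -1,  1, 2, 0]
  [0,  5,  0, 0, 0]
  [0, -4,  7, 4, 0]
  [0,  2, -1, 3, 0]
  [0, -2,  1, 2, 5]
x^2 - 10*x + 25

The characteristic polynomial is χ_A(x) = (x - 5)^5, so the eigenvalues are known. The minimal polynomial is
  m_A(x) = Π_λ (x − λ)^{k_λ}
where k_λ is the size of the *largest* Jordan block for λ (equivalently, the smallest k with (A − λI)^k v = 0 for every generalised eigenvector v of λ).

  λ = 5: largest Jordan block has size 2, contributing (x − 5)^2

So m_A(x) = (x - 5)^2 = x^2 - 10*x + 25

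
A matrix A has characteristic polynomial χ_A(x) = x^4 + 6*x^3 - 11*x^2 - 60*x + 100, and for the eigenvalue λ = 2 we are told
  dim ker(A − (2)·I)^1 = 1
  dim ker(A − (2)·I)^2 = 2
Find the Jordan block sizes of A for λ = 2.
Block sizes for λ = 2: [2]

From the dimensions of kernels of powers, the number of Jordan blocks of size at least j is d_j − d_{j−1} where d_j = dim ker(N^j) (with d_0 = 0). Computing the differences gives [1, 1].
The number of blocks of size exactly k is (#blocks of size ≥ k) − (#blocks of size ≥ k + 1), so the partition is: 1 block(s) of size 2.
In nonincreasing order the block sizes are [2].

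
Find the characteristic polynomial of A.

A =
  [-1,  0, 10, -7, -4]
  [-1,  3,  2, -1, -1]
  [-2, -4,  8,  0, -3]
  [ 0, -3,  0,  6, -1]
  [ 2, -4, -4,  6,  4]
x^5 - 20*x^4 + 160*x^3 - 640*x^2 + 1280*x - 1024

Expanding det(x·I − A) (e.g. by cofactor expansion or by noting that A is similar to its Jordan form J, which has the same characteristic polynomial as A) gives
  χ_A(x) = x^5 - 20*x^4 + 160*x^3 - 640*x^2 + 1280*x - 1024
which factors as (x - 4)^5. The eigenvalues (with algebraic multiplicities) are λ = 4 with multiplicity 5.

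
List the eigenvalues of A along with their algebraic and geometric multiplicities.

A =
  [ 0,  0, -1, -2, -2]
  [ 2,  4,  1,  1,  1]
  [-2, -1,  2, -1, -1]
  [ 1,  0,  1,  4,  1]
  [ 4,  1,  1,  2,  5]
λ = 3: alg = 5, geom = 2

Step 1 — factor the characteristic polynomial to read off the algebraic multiplicities:
  χ_A(x) = (x - 3)^5

Step 2 — compute geometric multiplicities via the rank-nullity identity g(λ) = n − rank(A − λI):
  rank(A − (3)·I) = 3, so dim ker(A − (3)·I) = n − 3 = 2

Summary:
  λ = 3: algebraic multiplicity = 5, geometric multiplicity = 2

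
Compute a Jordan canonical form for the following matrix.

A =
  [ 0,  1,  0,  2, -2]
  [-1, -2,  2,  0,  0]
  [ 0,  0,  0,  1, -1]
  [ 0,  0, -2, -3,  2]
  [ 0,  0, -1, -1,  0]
J_2(-1) ⊕ J_2(-1) ⊕ J_1(-1)

The characteristic polynomial is
  det(x·I − A) = x^5 + 5*x^4 + 10*x^3 + 10*x^2 + 5*x + 1 = (x + 1)^5

Eigenvalues and multiplicities (the geometric multiplicity of λ is n − rank(A − λI), which equals the number of Jordan blocks for λ):
  λ = -1: algebraic multiplicity = 5, geometric multiplicity = 3

Determining the block sizes for each eigenvalue:
  λ = -1: with am = 5 and gm = 3, the partition is not yet determined (e.g. several partitions of 5 into 3 parts exist). Let N = A − (-1)·I. Computing rank(N^1) = 2, rank(N^2) = 0; the number of blocks of size ≥ j is rank(N^{j−1}) − rank(N^j), giving [3, 2]. So we have 2 block(s) of size 2, 1 block(s) of size 1 → block sizes [2, 2, 1]

Assembling the blocks gives a Jordan form
J =
  [-1,  1,  0,  0,  0]
  [ 0, -1,  0,  0,  0]
  [ 0,  0, -1,  1,  0]
  [ 0,  0,  0, -1,  0]
  [ 0,  0,  0,  0, -1]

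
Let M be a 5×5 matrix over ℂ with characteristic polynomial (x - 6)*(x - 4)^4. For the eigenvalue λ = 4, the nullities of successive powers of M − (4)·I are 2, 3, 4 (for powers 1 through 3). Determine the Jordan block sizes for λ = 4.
Block sizes for λ = 4: [3, 1]

From the dimensions of kernels of powers, the number of Jordan blocks of size at least j is d_j − d_{j−1} where d_j = dim ker(N^j) (with d_0 = 0). Computing the differences gives [2, 1, 1].
The number of blocks of size exactly k is (#blocks of size ≥ k) − (#blocks of size ≥ k + 1), so the partition is: 1 block(s) of size 1, 1 block(s) of size 3.
In nonincreasing order the block sizes are [3, 1].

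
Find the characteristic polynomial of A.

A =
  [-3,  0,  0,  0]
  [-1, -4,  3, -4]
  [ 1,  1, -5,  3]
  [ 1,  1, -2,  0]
x^4 + 12*x^3 + 54*x^2 + 108*x + 81

Expanding det(x·I − A) (e.g. by cofactor expansion or by noting that A is similar to its Jordan form J, which has the same characteristic polynomial as A) gives
  χ_A(x) = x^4 + 12*x^3 + 54*x^2 + 108*x + 81
which factors as (x + 3)^4. The eigenvalues (with algebraic multiplicities) are λ = -3 with multiplicity 4.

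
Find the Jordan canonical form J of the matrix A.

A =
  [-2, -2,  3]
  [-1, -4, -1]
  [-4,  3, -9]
J_3(-5)

The characteristic polynomial is
  det(x·I − A) = x^3 + 15*x^2 + 75*x + 125 = (x + 5)^3

Eigenvalues and multiplicities (the geometric multiplicity of λ is n − rank(A − λI), which equals the number of Jordan blocks for λ):
  λ = -5: algebraic multiplicity = 3, geometric multiplicity = 1

Determining the block sizes for each eigenvalue:
  λ = -5: one block (gm = 1), so the single block has size am = 3 → block sizes [3]

Assembling the blocks gives a Jordan form
J =
  [-5,  1,  0]
  [ 0, -5,  1]
  [ 0,  0, -5]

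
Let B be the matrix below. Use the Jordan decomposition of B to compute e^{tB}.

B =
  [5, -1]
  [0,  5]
e^{tB} =
  [exp(5*t), -t*exp(5*t)]
  [0, exp(5*t)]

Strategy: write B = P · J · P⁻¹ where J is a Jordan canonical form, so e^{tB} = P · e^{tJ} · P⁻¹, and e^{tJ} can be computed block-by-block.

B has Jordan form
J =
  [5, 1]
  [0, 5]
(up to reordering of blocks).

Per-block formulas:
  For a 2×2 Jordan block J_2(5): exp(t · J_2(5)) = e^(5t)·(I + t·N), where N is the 2×2 nilpotent shift.

After assembling e^{tJ} and conjugating by P, we get:

e^{tB} =
  [exp(5*t), -t*exp(5*t)]
  [0, exp(5*t)]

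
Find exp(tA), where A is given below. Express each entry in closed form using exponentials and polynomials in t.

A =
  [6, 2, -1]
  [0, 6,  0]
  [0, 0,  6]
e^{tA} =
  [exp(6*t), 2*t*exp(6*t), -t*exp(6*t)]
  [0, exp(6*t), 0]
  [0, 0, exp(6*t)]

Strategy: write A = P · J · P⁻¹ where J is a Jordan canonical form, so e^{tA} = P · e^{tJ} · P⁻¹, and e^{tJ} can be computed block-by-block.

A has Jordan form
J =
  [6, 1, 0]
  [0, 6, 0]
  [0, 0, 6]
(up to reordering of blocks).

Per-block formulas:
  For a 2×2 Jordan block J_2(6): exp(t · J_2(6)) = e^(6t)·(I + t·N), where N is the 2×2 nilpotent shift.
  For a 1×1 block at λ = 6: exp(t · [6]) = [e^(6t)].

After assembling e^{tJ} and conjugating by P, we get:

e^{tA} =
  [exp(6*t), 2*t*exp(6*t), -t*exp(6*t)]
  [0, exp(6*t), 0]
  [0, 0, exp(6*t)]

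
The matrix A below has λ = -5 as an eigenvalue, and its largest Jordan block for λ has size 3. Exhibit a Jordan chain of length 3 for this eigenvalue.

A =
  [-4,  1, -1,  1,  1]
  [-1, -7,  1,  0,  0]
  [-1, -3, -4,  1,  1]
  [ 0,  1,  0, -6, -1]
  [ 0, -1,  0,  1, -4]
A Jordan chain for λ = -5 of length 3:
v_1 = (1, 0, 1, -1, 1)ᵀ
v_2 = (1, -1, -1, 0, 0)ᵀ
v_3 = (1, 0, 0, 0, 0)ᵀ

Let N = A − (-5)·I. We want v_3 with N^3 v_3 = 0 but N^2 v_3 ≠ 0; then v_{j-1} := N · v_j for j = 3, …, 2.

Pick v_3 = (1, 0, 0, 0, 0)ᵀ.
Then v_2 = N · v_3 = (1, -1, -1, 0, 0)ᵀ.
Then v_1 = N · v_2 = (1, 0, 1, -1, 1)ᵀ.

Sanity check: (A − (-5)·I) v_1 = (0, 0, 0, 0, 0)ᵀ = 0. ✓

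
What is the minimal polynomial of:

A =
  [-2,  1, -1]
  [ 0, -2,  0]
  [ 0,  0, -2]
x^2 + 4*x + 4

The characteristic polynomial is χ_A(x) = (x + 2)^3, so the eigenvalues are known. The minimal polynomial is
  m_A(x) = Π_λ (x − λ)^{k_λ}
where k_λ is the size of the *largest* Jordan block for λ (equivalently, the smallest k with (A − λI)^k v = 0 for every generalised eigenvector v of λ).

  λ = -2: largest Jordan block has size 2, contributing (x + 2)^2

So m_A(x) = (x + 2)^2 = x^2 + 4*x + 4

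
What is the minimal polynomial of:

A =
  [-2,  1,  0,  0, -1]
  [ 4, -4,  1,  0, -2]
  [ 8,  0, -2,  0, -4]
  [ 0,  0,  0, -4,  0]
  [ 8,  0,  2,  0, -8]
x^3 + 12*x^2 + 48*x + 64

The characteristic polynomial is χ_A(x) = (x + 4)^5, so the eigenvalues are known. The minimal polynomial is
  m_A(x) = Π_λ (x − λ)^{k_λ}
where k_λ is the size of the *largest* Jordan block for λ (equivalently, the smallest k with (A − λI)^k v = 0 for every generalised eigenvector v of λ).

  λ = -4: largest Jordan block has size 3, contributing (x + 4)^3

So m_A(x) = (x + 4)^3 = x^3 + 12*x^2 + 48*x + 64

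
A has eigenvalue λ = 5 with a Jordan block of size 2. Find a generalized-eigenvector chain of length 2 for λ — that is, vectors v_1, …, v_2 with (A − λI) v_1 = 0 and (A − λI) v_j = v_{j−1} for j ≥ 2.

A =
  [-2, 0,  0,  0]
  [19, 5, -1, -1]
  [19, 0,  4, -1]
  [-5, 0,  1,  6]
A Jordan chain for λ = 5 of length 2:
v_1 = (0, -1, -1, 1)ᵀ
v_2 = (0, 0, 1, 0)ᵀ

Let N = A − (5)·I. We want v_2 with N^2 v_2 = 0 but N^1 v_2 ≠ 0; then v_{j-1} := N · v_j for j = 2, …, 2.

Pick v_2 = (0, 0, 1, 0)ᵀ.
Then v_1 = N · v_2 = (0, -1, -1, 1)ᵀ.

Sanity check: (A − (5)·I) v_1 = (0, 0, 0, 0)ᵀ = 0. ✓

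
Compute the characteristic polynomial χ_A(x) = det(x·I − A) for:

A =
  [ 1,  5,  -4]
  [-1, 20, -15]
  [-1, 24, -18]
x^3 - 3*x^2 + 3*x - 1

Expanding det(x·I − A) (e.g. by cofactor expansion or by noting that A is similar to its Jordan form J, which has the same characteristic polynomial as A) gives
  χ_A(x) = x^3 - 3*x^2 + 3*x - 1
which factors as (x - 1)^3. The eigenvalues (with algebraic multiplicities) are λ = 1 with multiplicity 3.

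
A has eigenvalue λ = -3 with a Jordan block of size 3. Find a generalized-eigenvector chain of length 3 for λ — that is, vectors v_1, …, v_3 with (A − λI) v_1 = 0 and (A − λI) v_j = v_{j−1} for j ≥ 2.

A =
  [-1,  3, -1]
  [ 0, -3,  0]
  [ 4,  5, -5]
A Jordan chain for λ = -3 of length 3:
v_1 = (1, 0, 2)ᵀ
v_2 = (3, 0, 5)ᵀ
v_3 = (0, 1, 0)ᵀ

Let N = A − (-3)·I. We want v_3 with N^3 v_3 = 0 but N^2 v_3 ≠ 0; then v_{j-1} := N · v_j for j = 3, …, 2.

Pick v_3 = (0, 1, 0)ᵀ.
Then v_2 = N · v_3 = (3, 0, 5)ᵀ.
Then v_1 = N · v_2 = (1, 0, 2)ᵀ.

Sanity check: (A − (-3)·I) v_1 = (0, 0, 0)ᵀ = 0. ✓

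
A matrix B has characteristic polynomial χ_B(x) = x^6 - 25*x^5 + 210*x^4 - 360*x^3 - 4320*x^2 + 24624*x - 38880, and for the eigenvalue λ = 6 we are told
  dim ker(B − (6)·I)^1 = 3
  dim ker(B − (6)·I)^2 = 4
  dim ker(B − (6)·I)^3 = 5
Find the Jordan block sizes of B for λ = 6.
Block sizes for λ = 6: [3, 1, 1]

From the dimensions of kernels of powers, the number of Jordan blocks of size at least j is d_j − d_{j−1} where d_j = dim ker(N^j) (with d_0 = 0). Computing the differences gives [3, 1, 1].
The number of blocks of size exactly k is (#blocks of size ≥ k) − (#blocks of size ≥ k + 1), so the partition is: 2 block(s) of size 1, 1 block(s) of size 3.
In nonincreasing order the block sizes are [3, 1, 1].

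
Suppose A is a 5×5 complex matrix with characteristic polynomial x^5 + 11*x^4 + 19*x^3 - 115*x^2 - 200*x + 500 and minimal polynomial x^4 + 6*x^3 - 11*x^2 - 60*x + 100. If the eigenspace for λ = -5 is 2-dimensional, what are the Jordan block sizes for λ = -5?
Block sizes for λ = -5: [2, 1]

Step 1 — from the characteristic polynomial, algebraic multiplicity of λ = -5 is 3. From dim ker(A − (-5)·I) = 2, there are exactly 2 Jordan blocks for λ = -5.
Step 2 — from the minimal polynomial, the factor (x + 5)^2 tells us the largest block for λ = -5 has size 2.
Step 3 — with total size 3, 2 blocks, and largest block 2, the block sizes (in nonincreasing order) are [2, 1].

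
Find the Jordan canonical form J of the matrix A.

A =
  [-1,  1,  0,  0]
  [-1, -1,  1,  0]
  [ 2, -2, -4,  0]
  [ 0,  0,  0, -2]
J_3(-2) ⊕ J_1(-2)

The characteristic polynomial is
  det(x·I − A) = x^4 + 8*x^3 + 24*x^2 + 32*x + 16 = (x + 2)^4

Eigenvalues and multiplicities (the geometric multiplicity of λ is n − rank(A − λI), which equals the number of Jordan blocks for λ):
  λ = -2: algebraic multiplicity = 4, geometric multiplicity = 2

Determining the block sizes for each eigenvalue:
  λ = -2: with am = 4 and gm = 2, the partition is not yet determined (e.g. several partitions of 4 into 2 parts exist). Let N = A − (-2)·I. Computing rank(N^1) = 2, rank(N^2) = 1, rank(N^3) = 0; the number of blocks of size ≥ j is rank(N^{j−1}) − rank(N^j), giving [2, 1, 1]. So we have 1 block(s) of size 3, 1 block(s) of size 1 → block sizes [3, 1]

Assembling the blocks gives a Jordan form
J =
  [-2,  1,  0,  0]
  [ 0, -2,  1,  0]
  [ 0,  0, -2,  0]
  [ 0,  0,  0, -2]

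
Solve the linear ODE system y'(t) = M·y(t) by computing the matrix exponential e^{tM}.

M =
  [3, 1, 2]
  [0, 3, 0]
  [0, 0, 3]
e^{tM} =
  [exp(3*t), t*exp(3*t), 2*t*exp(3*t)]
  [0, exp(3*t), 0]
  [0, 0, exp(3*t)]

Strategy: write M = P · J · P⁻¹ where J is a Jordan canonical form, so e^{tM} = P · e^{tJ} · P⁻¹, and e^{tJ} can be computed block-by-block.

M has Jordan form
J =
  [3, 1, 0]
  [0, 3, 0]
  [0, 0, 3]
(up to reordering of blocks).

Per-block formulas:
  For a 1×1 block at λ = 3: exp(t · [3]) = [e^(3t)].
  For a 2×2 Jordan block J_2(3): exp(t · J_2(3)) = e^(3t)·(I + t·N), where N is the 2×2 nilpotent shift.

After assembling e^{tJ} and conjugating by P, we get:

e^{tM} =
  [exp(3*t), t*exp(3*t), 2*t*exp(3*t)]
  [0, exp(3*t), 0]
  [0, 0, exp(3*t)]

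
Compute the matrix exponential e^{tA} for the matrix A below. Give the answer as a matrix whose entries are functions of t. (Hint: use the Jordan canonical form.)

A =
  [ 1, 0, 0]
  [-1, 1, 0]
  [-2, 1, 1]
e^{tA} =
  [exp(t), 0, 0]
  [-t*exp(t), exp(t), 0]
  [-t^2*exp(t)/2 - 2*t*exp(t), t*exp(t), exp(t)]

Strategy: write A = P · J · P⁻¹ where J is a Jordan canonical form, so e^{tA} = P · e^{tJ} · P⁻¹, and e^{tJ} can be computed block-by-block.

A has Jordan form
J =
  [1, 1, 0]
  [0, 1, 1]
  [0, 0, 1]
(up to reordering of blocks).

Per-block formulas:
  For a 3×3 Jordan block J_3(1): exp(t · J_3(1)) = e^(1t)·(I + t·N + (t^2/2)·N^2), where N is the 3×3 nilpotent shift.

After assembling e^{tJ} and conjugating by P, we get:

e^{tA} =
  [exp(t), 0, 0]
  [-t*exp(t), exp(t), 0]
  [-t^2*exp(t)/2 - 2*t*exp(t), t*exp(t), exp(t)]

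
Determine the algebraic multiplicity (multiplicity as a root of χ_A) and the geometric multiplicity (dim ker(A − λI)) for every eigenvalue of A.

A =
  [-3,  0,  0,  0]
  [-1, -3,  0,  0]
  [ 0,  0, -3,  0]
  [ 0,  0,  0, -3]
λ = -3: alg = 4, geom = 3

Step 1 — factor the characteristic polynomial to read off the algebraic multiplicities:
  χ_A(x) = (x + 3)^4

Step 2 — compute geometric multiplicities via the rank-nullity identity g(λ) = n − rank(A − λI):
  rank(A − (-3)·I) = 1, so dim ker(A − (-3)·I) = n − 1 = 3

Summary:
  λ = -3: algebraic multiplicity = 4, geometric multiplicity = 3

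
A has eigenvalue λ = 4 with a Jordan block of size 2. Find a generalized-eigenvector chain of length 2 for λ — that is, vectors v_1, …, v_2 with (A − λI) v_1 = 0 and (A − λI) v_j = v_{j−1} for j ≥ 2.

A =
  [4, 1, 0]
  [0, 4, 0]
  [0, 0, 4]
A Jordan chain for λ = 4 of length 2:
v_1 = (1, 0, 0)ᵀ
v_2 = (0, 1, 0)ᵀ

Let N = A − (4)·I. We want v_2 with N^2 v_2 = 0 but N^1 v_2 ≠ 0; then v_{j-1} := N · v_j for j = 2, …, 2.

Pick v_2 = (0, 1, 0)ᵀ.
Then v_1 = N · v_2 = (1, 0, 0)ᵀ.

Sanity check: (A − (4)·I) v_1 = (0, 0, 0)ᵀ = 0. ✓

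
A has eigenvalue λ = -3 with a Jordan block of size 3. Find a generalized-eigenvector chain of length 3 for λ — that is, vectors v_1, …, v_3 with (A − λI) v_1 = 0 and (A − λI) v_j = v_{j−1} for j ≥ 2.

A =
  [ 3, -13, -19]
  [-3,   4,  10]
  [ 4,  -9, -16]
A Jordan chain for λ = -3 of length 3:
v_1 = (-1, 1, -1)ᵀ
v_2 = (6, -3, 4)ᵀ
v_3 = (1, 0, 0)ᵀ

Let N = A − (-3)·I. We want v_3 with N^3 v_3 = 0 but N^2 v_3 ≠ 0; then v_{j-1} := N · v_j for j = 3, …, 2.

Pick v_3 = (1, 0, 0)ᵀ.
Then v_2 = N · v_3 = (6, -3, 4)ᵀ.
Then v_1 = N · v_2 = (-1, 1, -1)ᵀ.

Sanity check: (A − (-3)·I) v_1 = (0, 0, 0)ᵀ = 0. ✓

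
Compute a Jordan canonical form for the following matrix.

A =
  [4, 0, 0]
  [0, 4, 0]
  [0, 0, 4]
J_1(4) ⊕ J_1(4) ⊕ J_1(4)

The characteristic polynomial is
  det(x·I − A) = x^3 - 12*x^2 + 48*x - 64 = (x - 4)^3

Eigenvalues and multiplicities (the geometric multiplicity of λ is n − rank(A − λI), which equals the number of Jordan blocks for λ):
  λ = 4: algebraic multiplicity = 3, geometric multiplicity = 3

Determining the block sizes for each eigenvalue:
  λ = 4: gm = am = 3, so every block has size 1 → block sizes [1, 1, 1]

Assembling the blocks gives a Jordan form
J =
  [4, 0, 0]
  [0, 4, 0]
  [0, 0, 4]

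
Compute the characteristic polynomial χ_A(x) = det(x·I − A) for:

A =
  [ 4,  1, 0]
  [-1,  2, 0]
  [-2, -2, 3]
x^3 - 9*x^2 + 27*x - 27

Expanding det(x·I − A) (e.g. by cofactor expansion or by noting that A is similar to its Jordan form J, which has the same characteristic polynomial as A) gives
  χ_A(x) = x^3 - 9*x^2 + 27*x - 27
which factors as (x - 3)^3. The eigenvalues (with algebraic multiplicities) are λ = 3 with multiplicity 3.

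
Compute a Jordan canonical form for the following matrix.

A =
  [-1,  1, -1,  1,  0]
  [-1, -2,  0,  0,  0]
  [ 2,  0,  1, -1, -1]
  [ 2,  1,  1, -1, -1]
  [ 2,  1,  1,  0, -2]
J_3(-1) ⊕ J_2(-1)

The characteristic polynomial is
  det(x·I − A) = x^5 + 5*x^4 + 10*x^3 + 10*x^2 + 5*x + 1 = (x + 1)^5

Eigenvalues and multiplicities (the geometric multiplicity of λ is n − rank(A − λI), which equals the number of Jordan blocks for λ):
  λ = -1: algebraic multiplicity = 5, geometric multiplicity = 2

Determining the block sizes for each eigenvalue:
  λ = -1: with am = 5 and gm = 2, the partition is not yet determined (e.g. several partitions of 5 into 2 parts exist). Let N = A − (-1)·I. Computing rank(N^1) = 3, rank(N^2) = 1, rank(N^3) = 0; the number of blocks of size ≥ j is rank(N^{j−1}) − rank(N^j), giving [2, 2, 1]. So we have 1 block(s) of size 3, 1 block(s) of size 2 → block sizes [3, 2]

Assembling the blocks gives a Jordan form
J =
  [-1,  1,  0,  0,  0]
  [ 0, -1,  1,  0,  0]
  [ 0,  0, -1,  0,  0]
  [ 0,  0,  0, -1,  1]
  [ 0,  0,  0,  0, -1]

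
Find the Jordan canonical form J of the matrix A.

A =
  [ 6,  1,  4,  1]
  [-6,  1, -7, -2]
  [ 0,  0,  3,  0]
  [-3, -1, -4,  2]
J_3(3) ⊕ J_1(3)

The characteristic polynomial is
  det(x·I − A) = x^4 - 12*x^3 + 54*x^2 - 108*x + 81 = (x - 3)^4

Eigenvalues and multiplicities (the geometric multiplicity of λ is n − rank(A − λI), which equals the number of Jordan blocks for λ):
  λ = 3: algebraic multiplicity = 4, geometric multiplicity = 2

Determining the block sizes for each eigenvalue:
  λ = 3: with am = 4 and gm = 2, the partition is not yet determined (e.g. several partitions of 4 into 2 parts exist). Let N = A − (3)·I. Computing rank(N^1) = 2, rank(N^2) = 1, rank(N^3) = 0; the number of blocks of size ≥ j is rank(N^{j−1}) − rank(N^j), giving [2, 1, 1]. So we have 1 block(s) of size 3, 1 block(s) of size 1 → block sizes [3, 1]

Assembling the blocks gives a Jordan form
J =
  [3, 1, 0, 0]
  [0, 3, 1, 0]
  [0, 0, 3, 0]
  [0, 0, 0, 3]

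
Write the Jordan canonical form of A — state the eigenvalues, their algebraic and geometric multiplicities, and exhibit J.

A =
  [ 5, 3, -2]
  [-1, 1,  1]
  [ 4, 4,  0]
J_3(2)

The characteristic polynomial is
  det(x·I − A) = x^3 - 6*x^2 + 12*x - 8 = (x - 2)^3

Eigenvalues and multiplicities (the geometric multiplicity of λ is n − rank(A − λI), which equals the number of Jordan blocks for λ):
  λ = 2: algebraic multiplicity = 3, geometric multiplicity = 1

Determining the block sizes for each eigenvalue:
  λ = 2: one block (gm = 1), so the single block has size am = 3 → block sizes [3]

Assembling the blocks gives a Jordan form
J =
  [2, 1, 0]
  [0, 2, 1]
  [0, 0, 2]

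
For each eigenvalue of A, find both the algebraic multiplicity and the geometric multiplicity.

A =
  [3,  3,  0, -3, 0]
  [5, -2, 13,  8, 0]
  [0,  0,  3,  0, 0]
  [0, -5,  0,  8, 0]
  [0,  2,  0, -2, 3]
λ = 3: alg = 5, geom = 3

Step 1 — factor the characteristic polynomial to read off the algebraic multiplicities:
  χ_A(x) = (x - 3)^5

Step 2 — compute geometric multiplicities via the rank-nullity identity g(λ) = n − rank(A − λI):
  rank(A − (3)·I) = 2, so dim ker(A − (3)·I) = n − 2 = 3

Summary:
  λ = 3: algebraic multiplicity = 5, geometric multiplicity = 3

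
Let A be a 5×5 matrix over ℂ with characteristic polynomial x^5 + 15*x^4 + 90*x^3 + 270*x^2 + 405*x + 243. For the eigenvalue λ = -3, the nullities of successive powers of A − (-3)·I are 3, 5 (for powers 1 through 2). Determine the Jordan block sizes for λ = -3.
Block sizes for λ = -3: [2, 2, 1]

From the dimensions of kernels of powers, the number of Jordan blocks of size at least j is d_j − d_{j−1} where d_j = dim ker(N^j) (with d_0 = 0). Computing the differences gives [3, 2].
The number of blocks of size exactly k is (#blocks of size ≥ k) − (#blocks of size ≥ k + 1), so the partition is: 1 block(s) of size 1, 2 block(s) of size 2.
In nonincreasing order the block sizes are [2, 2, 1].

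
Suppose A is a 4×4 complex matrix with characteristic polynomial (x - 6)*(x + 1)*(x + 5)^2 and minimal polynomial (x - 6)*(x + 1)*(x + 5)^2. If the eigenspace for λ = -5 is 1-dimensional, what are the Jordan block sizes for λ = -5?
Block sizes for λ = -5: [2]

Step 1 — from the characteristic polynomial, algebraic multiplicity of λ = -5 is 2. From dim ker(A − (-5)·I) = 1, there are exactly 1 Jordan blocks for λ = -5.
Step 2 — from the minimal polynomial, the factor (x + 5)^2 tells us the largest block for λ = -5 has size 2.
Step 3 — with total size 2, 1 blocks, and largest block 2, the block sizes (in nonincreasing order) are [2].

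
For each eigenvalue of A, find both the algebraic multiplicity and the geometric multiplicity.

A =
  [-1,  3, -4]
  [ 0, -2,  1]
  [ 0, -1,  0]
λ = -1: alg = 3, geom = 1

Step 1 — factor the characteristic polynomial to read off the algebraic multiplicities:
  χ_A(x) = (x + 1)^3

Step 2 — compute geometric multiplicities via the rank-nullity identity g(λ) = n − rank(A − λI):
  rank(A − (-1)·I) = 2, so dim ker(A − (-1)·I) = n − 2 = 1

Summary:
  λ = -1: algebraic multiplicity = 3, geometric multiplicity = 1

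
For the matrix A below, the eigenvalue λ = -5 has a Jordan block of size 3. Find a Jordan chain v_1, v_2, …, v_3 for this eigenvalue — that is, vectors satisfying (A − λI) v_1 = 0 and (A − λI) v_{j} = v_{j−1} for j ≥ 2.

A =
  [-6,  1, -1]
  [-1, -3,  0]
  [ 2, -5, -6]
A Jordan chain for λ = -5 of length 3:
v_1 = (-2, -1, 1)ᵀ
v_2 = (-1, -1, 2)ᵀ
v_3 = (1, 0, 0)ᵀ

Let N = A − (-5)·I. We want v_3 with N^3 v_3 = 0 but N^2 v_3 ≠ 0; then v_{j-1} := N · v_j for j = 3, …, 2.

Pick v_3 = (1, 0, 0)ᵀ.
Then v_2 = N · v_3 = (-1, -1, 2)ᵀ.
Then v_1 = N · v_2 = (-2, -1, 1)ᵀ.

Sanity check: (A − (-5)·I) v_1 = (0, 0, 0)ᵀ = 0. ✓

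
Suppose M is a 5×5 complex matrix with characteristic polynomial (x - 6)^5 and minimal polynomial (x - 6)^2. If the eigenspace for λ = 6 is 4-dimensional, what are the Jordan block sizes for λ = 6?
Block sizes for λ = 6: [2, 1, 1, 1]

Step 1 — from the characteristic polynomial, algebraic multiplicity of λ = 6 is 5. From dim ker(M − (6)·I) = 4, there are exactly 4 Jordan blocks for λ = 6.
Step 2 — from the minimal polynomial, the factor (x − 6)^2 tells us the largest block for λ = 6 has size 2.
Step 3 — with total size 5, 4 blocks, and largest block 2, the block sizes (in nonincreasing order) are [2, 1, 1, 1].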